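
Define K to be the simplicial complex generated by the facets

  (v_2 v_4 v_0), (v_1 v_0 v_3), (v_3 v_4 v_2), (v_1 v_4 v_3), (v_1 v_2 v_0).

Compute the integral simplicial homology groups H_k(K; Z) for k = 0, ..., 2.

H_0 ≅ Z,  H_1 ≅ Z,  H_2 = 0.

K has 5 vertices, 10 edges, 5 triangles.
rank ∂_0 = 0, rank ∂_1 = 4 ⇒ b_0 = 5 − 0 − 4 = 1; all invariant factors of ∂_1 are 1 so no torsion. So H_0 ≅ Z.
rank ∂_1 = 4, rank ∂_2 = 5 ⇒ b_1 = 10 − 4 − 5 = 1; all invariant factors of ∂_2 are 1 so no torsion. So H_1 ≅ Z.
rank ∂_2 = 5, rank ∂_3 = 0 ⇒ b_2 = 5 − 5 − 0 = 0. So H_2 ≅ 0.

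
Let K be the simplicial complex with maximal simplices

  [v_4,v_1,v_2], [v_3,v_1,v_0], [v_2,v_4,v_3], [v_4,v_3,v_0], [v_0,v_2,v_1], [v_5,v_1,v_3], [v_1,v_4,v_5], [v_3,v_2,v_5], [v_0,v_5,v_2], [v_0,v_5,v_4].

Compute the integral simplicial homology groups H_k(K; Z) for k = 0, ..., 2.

Fix the vertex order v_0 < v_1 < v_2 < v_3 < v_4 < v_5 and write every simplex with vertices in increasing order. Then dim K = 2 and the simplices of K are:

  0-simplices (6): [v_0], [v_1], [v_2], [v_3], [v_4], [v_5]
  1-simplices (15): (15 of them)
  2-simplices (10): [v_0,v_1,v_2], [v_0,v_1,v_3], [v_0,v_2,v_5], [v_0,v_3,v_4], [v_0,v_4,v_5], [v_1,v_2,v_4], [v_1,v_3,v_5], [v_1,v_4,v_5], [v_2,v_3,v_4], [v_2,v_3,v_5]

giving chain groups C_0 ≅ Z^6, C_1 ≅ Z^15, C_2 ≅ Z^10.

The boundary map ∂_1: C_1 → C_0 maps an edge to its endpoints' difference, ∂[p,q] = q − p.
This gives a 6×15 integer matrix of rank 5; reducing to Smith normal form yields diagonal entries (1,1,1,1,1).

The boundary map ∂_2: C_2 → C_1 maps a triangle to the signed sum of its edges. For instance
  ∂[v_1,v_2,v_4] = [v_2,v_4] − [v_1,v_4] + [v_1,v_2],
  ∂[v_0,v_2,v_5] = [v_2,v_5] − [v_0,v_5] + [v_0,v_2].
The resulting 15×10 matrix has rank 10, and its Smith normal form has invariant factors (1,1,1,1,1,1,1,1,1,2).

Now H_k = ker ∂_k / im ∂_{k+1}, so:

  H_0: rank C_0 − rank ∂_1 = 6 − 5 = 1, and the invariant factors of ∂_1 are all 1, so H_0 = Z.
  H_1: rank ker ∂_1 − rank ∂_2 = (15 − 5) − 10 = 0, and ∂_2 has invariant factor 2 > 1, so H_1 = Z/2.
  H_2: rank ker ∂_2 − rank ∂_3 = (10 − 10) − 0 = 0, and there is no ∂_3, so H_2 = 0.

H_0 = Z,  H_1 = Z/2,  H_2 = 0.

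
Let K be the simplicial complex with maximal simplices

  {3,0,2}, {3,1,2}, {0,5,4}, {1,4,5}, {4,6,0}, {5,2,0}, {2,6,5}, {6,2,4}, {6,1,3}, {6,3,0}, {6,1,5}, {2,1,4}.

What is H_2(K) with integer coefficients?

H_2 = 0.

Take the total order 0 < 1 < 2 < 3 < 4 < 5 < 6 on the vertex set. Then K (dimension 2) consists of the simplices:

  0-simplices (7): [0], [1], [2], [3], [4], [5], [6]
  1-simplices (18): [0,2], [0,3], [0,4], [0,5], [0,6], [1,2], [1,3], [1,4], [1,5], [1,6], [2,3], [2,4], [2,5], [2,6], [3,6], [4,5], [4,6], [5,6]
  2-simplices (12): [0,2,3], [0,2,5], [0,3,6], [0,4,5], [0,4,6], [1,2,3], [1,2,4], [1,3,6], [1,4,5], [1,5,6], [2,4,6], [2,5,6]

giving chain groups C_0 ≅ Z^7, C_1 ≅ Z^18, C_2 ≅ Z^12.

The boundary map ∂_1: C_1 → C_0 is given by ∂[p,q] = [q] − [p]. For instance
  ∂[4,6] = [6] − [4].
The 7×18 boundary matrix has rank 6 and Smith normal form diag(1,1,1,1,1,1).

Boundary ∂_2: C_2 → C_1 maps a triangle to the signed sum of its edges. For instance
  ∂[1,2,3] = [2,3] − [1,3] + [1,2],
  ∂[2,5,6] = [5,6] − [2,6] + [2,5].
As a 18×12 matrix over Z this has rank 12, with invariant factors (1,1,1,1,1,1,1,1,1,1,1,2).

Reading off H_k = ker ∂_k / im ∂_{k+1}:

  H_2: rank ker ∂_2 − rank ∂_3 = (12 − 12) − 0 = 0, and there is no ∂_3, so H_2 = 0.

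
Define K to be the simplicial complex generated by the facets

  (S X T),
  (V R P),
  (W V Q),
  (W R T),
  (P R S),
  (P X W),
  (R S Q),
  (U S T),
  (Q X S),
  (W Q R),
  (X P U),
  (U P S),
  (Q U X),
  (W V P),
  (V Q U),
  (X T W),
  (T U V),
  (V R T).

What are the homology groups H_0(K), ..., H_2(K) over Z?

H_0 ≅ Z,  H_1 ≅ Z ⊕ Z/2,  H_2 = 0.

Fix the vertex order P < Q < R < S < T < U < V < W < X and write every simplex with vertices in increasing order. Then dim K = 2 and the simplices of K are:

  0-simplices (9): P, Q, R, S, T, U, V, W, X
  1-simplices (27): PR, PS, PU, PV, PW, PX, QR, QS, QU, QV, QW, QX, RS, RT, RV, RW, ST, SU, SX, TU, TV, TW, TX, UV, UX, VW, WX
  2-simplices (18): PRS, PRV, PSU, PUX, PVW, PWX, QRS, QRW, QSX, QUV, QUX, QVW, RTV, RTW, STU, STX, TUV, TWX

Hence C_0 ≅ Z^9, C_1 ≅ Z^27, C_2 ≅ Z^18.

Boundary ∂_1: C_1 → C_0 maps an edge to its endpoints' difference, ∂[p,q] = q − p.
The resulting 9×27 matrix has rank 8, and its Smith normal form has invariant factors (1,1,1,1,1,1,1,1).

Boundary ∂_2: C_2 → C_1 maps a triangle to the signed sum of its edges. For instance
  ∂TUV = UV − TV + TU,
  ∂QRS = RS − QS + QR.
The resulting 27×18 matrix has rank 18, and its Smith normal form has invariant factors (1,1,1,1,1,1,1,1,1,1,1,1,1,1,1,1,1,2).

Reading off H_k = ker ∂_k / im ∂_{k+1}:

  H_0: rank C_0 − rank ∂_1 = 9 − 8 = 1, and the invariant factors of ∂_1 are all 1, so H_0 = Z.
  H_1: rank ker ∂_1 − rank ∂_2 = (27 − 8) − 18 = 1, and ∂_2 has invariant factor 2 > 1, so H_1 = Z ⊕ Z/2.
  H_2: rank ker ∂_2 − rank ∂_3 = (18 − 18) − 0 = 0, and there is no ∂_3, so H_2 = 0.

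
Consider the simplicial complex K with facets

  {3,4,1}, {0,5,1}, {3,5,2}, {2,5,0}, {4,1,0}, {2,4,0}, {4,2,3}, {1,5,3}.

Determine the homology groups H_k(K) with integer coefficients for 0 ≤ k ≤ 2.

Take the total order 0 < 1 < 2 < 3 < 4 < 5 on the vertex set. Then K (dimension 2) consists of the simplices:

  0-simplices (6): [0], [1], [2], [3], [4], [5]
  1-simplices (12): [0,1], [0,2], [0,4], [0,5], [1,3], [1,4], [1,5], [2,3], [2,4], [2,5], [3,4], [3,5]
  2-simplices (8): [0,1,4], [0,1,5], [0,2,4], [0,2,5], [1,3,4], [1,3,5], [2,3,4], [2,3,5]

so the chain groups are C_0 ≅ Z^6, C_1 ≅ Z^12, C_2 ≅ Z^8.

The boundary map ∂_1: C_1 → C_0 maps an edge to its endpoints' difference, ∂[p,q] = q − p. For instance
  ∂[1,4] = [4] − [1].
The 6×12 boundary matrix has rank 5 and Smith normal form diag(1,1,1,1,1).

The boundary map ∂_2: C_2 → C_1 acts by ∂[p,q,r] = [q,r] − [p,r] + [p,q]. For instance
  ∂[1,3,5] = [3,5] − [1,5] + [1,3],
  ∂[0,2,5] = [2,5] − [0,5] + [0,2].
The resulting 12×8 matrix has rank 7, and its Smith normal form has invariant factors (1,1,1,1,1,1,1).

From H_k ≅ ker(∂_k) / im(∂_{k+1}) we obtain:

  H_0: rank C_0 − rank ∂_1 = 6 − 5 = 1, and the invariant factors of ∂_1 are all 1, so H_0 = Z.
  H_1: rank ker ∂_1 − rank ∂_2 = (12 − 5) − 7 = 0, and the invariant factors of ∂_2 are all 1, so H_1 = 0.
  H_2: rank ker ∂_2 − rank ∂_3 = (8 − 7) − 0 = 1, and there is no ∂_3, so H_2 = Z.

(K is a triangulation of the 2-sphere S^2.)

H_0 = Z,  H_1 = 0,  H_2 = Z.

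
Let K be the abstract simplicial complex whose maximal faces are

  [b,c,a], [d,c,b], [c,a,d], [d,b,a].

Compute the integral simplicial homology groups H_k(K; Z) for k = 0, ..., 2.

H_0 = Z,  H_1 = 0,  H_2 = Z.

Take the total order a < b < c < d on the vertex set. Then K (dimension 2) consists of the simplices:

  0-simplices (4): a, b, c, d
  1-simplices (6): ab, ac, ad, bc, bd, cd
  2-simplices (4): abc, abd, acd, bcd

Hence C_0 ≅ Z^4, C_1 ≅ Z^6, C_2 ≅ Z^4.

Boundary ∂_1: C_1 → C_0 is given by ∂[p,q] = [q] − [p]. For instance
  ∂ac = c − a.
The 4×6 boundary matrix has rank 3 and Smith normal form diag(1,1,1).

The boundary map ∂_2: C_2 → C_1 acts by ∂[p,q,r] = [q,r] − [p,r] + [p,q]. For instance
  ∂acd = cd − ad + ac,
  ∂abd = bd − ad + ab.
The 6×4 boundary matrix has rank 3 and Smith normal form diag(1,1,1).

Reading off H_k = ker ∂_k / im ∂_{k+1}:

  H_0: rank C_0 − rank ∂_1 = 4 − 3 = 1, and the invariant factors of ∂_1 are all 1, so H_0 ≅ Z.
  H_1: rank ker ∂_1 − rank ∂_2 = (6 − 3) − 3 = 0, and the invariant factors of ∂_2 are all 1, so H_1 ≅ 0.
  H_2: rank ker ∂_2 − rank ∂_3 = (4 − 3) − 0 = 1, and there is no ∂_3, so H_2 ≅ Z.

(K is a triangulation of the 2-sphere S^2.)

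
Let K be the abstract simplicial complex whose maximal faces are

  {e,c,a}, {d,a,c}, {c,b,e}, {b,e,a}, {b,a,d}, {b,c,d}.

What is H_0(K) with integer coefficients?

Take the total order a < b < c < d < e on the vertex set. Then K (dimension 2) consists of the simplices:

  0-simplices (5): a, b, c, d, e
  1-simplices (9): ab, ac, ad, ae, bc, bd, be, cd, ce
  2-simplices (6): abd, abe, acd, ace, bcd, bce

so the chain groups are C_0 ≅ Z^5, C_1 ≅ Z^9, C_2 ≅ Z^6.

Boundary ∂_1: C_1 → C_0 sends each edge [p,q] (with p < q) to q − p.
This gives a 5×9 integer matrix of rank 4; reducing to Smith normal form yields diagonal entries (1,1,1,1).

∂_2: C_2 → C_1 maps a triangle to the signed sum of its edges. For instance
  ∂abe = be − ae + ab,
  ∂acd = cd − ad + ac.
The resulting 9×6 matrix has rank 5, and its Smith normal form has invariant factors (1,1,1,1,1).

From H_k ≅ ker(∂_k) / im(∂_{k+1}) we obtain:

  H_0: rank C_0 − rank ∂_1 = 5 − 4 = 1, and the invariant factors of ∂_1 are all 1, so H_0 ≅ Z.

H_0 ≅ Z.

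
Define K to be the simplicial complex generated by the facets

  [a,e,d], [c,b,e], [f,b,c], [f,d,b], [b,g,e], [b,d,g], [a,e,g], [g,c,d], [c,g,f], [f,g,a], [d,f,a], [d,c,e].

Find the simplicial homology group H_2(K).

We work with the vertex ordering a < b < c < d < e < f < g. The simplices of K, each written with vertices in increasing order, are:

  0-simplices (7): a, b, c, d, e, f, g
  1-simplices (18): ad, ae, af, ag, bc, bd, be, bf, bg, cd, ce, cf, cg, de, df, dg, eg, fg
  2-simplices (12): ade, adf, aeg, afg, bce, bcf, bdf, bdg, beg, cde, cdg, cfg

Hence C_0 ≅ Z^7, C_1 ≅ Z^18, C_2 ≅ Z^12.

Boundary ∂_1: C_1 → C_0 is given by ∂[p,q] = [q] − [p].
This gives a 7×18 integer matrix of rank 6; reducing to Smith normal form yields diagonal entries (1,1,1,1,1,1).

The boundary map ∂_2: C_2 → C_1 maps a triangle to the signed sum of its edges. For instance
  ∂adf = df − af + ad,
  ∂ade = de − ae + ad.
The 18×12 boundary matrix has rank 12 and Smith normal form diag(1,1,1,1,1,1,1,1,1,1,1,2).

Now H_k = ker ∂_k / im ∂_{k+1}, so:

  H_2: rank ker ∂_2 − rank ∂_3 = (12 − 12) − 0 = 0, and there is no ∂_3, so H_2 ≅ 0.

H_2 = 0.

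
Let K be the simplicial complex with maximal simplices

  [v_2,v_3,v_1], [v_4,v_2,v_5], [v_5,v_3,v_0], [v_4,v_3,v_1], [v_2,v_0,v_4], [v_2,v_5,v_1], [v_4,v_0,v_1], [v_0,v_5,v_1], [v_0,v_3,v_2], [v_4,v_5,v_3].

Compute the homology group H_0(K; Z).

Take the total order v_0 < v_1 < v_2 < v_3 < v_4 < v_5 on the vertex set. Then K (dimension 2) consists of the simplices:

  0-simplices (6): [v_0], [v_1], [v_2], [v_3], [v_4], [v_5]
  1-simplices (15): (15 of them)
  2-simplices (10): [v_0,v_1,v_4], [v_0,v_1,v_5], [v_0,v_2,v_3], [v_0,v_2,v_4], [v_0,v_3,v_5], [v_1,v_2,v_3], [v_1,v_2,v_5], [v_1,v_3,v_4], [v_2,v_4,v_5], [v_3,v_4,v_5]

Hence C_0 ≅ Z^6, C_1 ≅ Z^15, C_2 ≅ Z^10.

Boundary ∂_1: C_1 → C_0 maps an edge to its endpoints' difference, ∂[p,q] = q − p.
The resulting 6×15 matrix has rank 5, and its Smith normal form has invariant factors (1,1,1,1,1).

∂_2: C_2 → C_1 acts by ∂[p,q,r] = [q,r] − [p,r] + [p,q]. For instance
  ∂[v_0,v_1,v_5] = [v_1,v_5] − [v_0,v_5] + [v_0,v_1],
  ∂[v_1,v_3,v_4] = [v_3,v_4] − [v_1,v_4] + [v_1,v_3].
This gives a 15×10 integer matrix of rank 10; reducing to Smith normal form yields diagonal entries (1,1,1,1,1,1,1,1,1,2).

Computing H_k = (kernel of ∂_k) / (image of ∂_{k+1}):

  H_0: rank C_0 − rank ∂_1 = 6 − 5 = 1, and the invariant factors of ∂_1 are all 1, so H_0 = Z.

(K is a triangulation of the real projective plane RP^2.)

H_0 = Z.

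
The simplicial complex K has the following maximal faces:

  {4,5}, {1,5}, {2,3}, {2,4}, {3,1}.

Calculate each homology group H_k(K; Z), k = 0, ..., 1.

H_0 ≅ Z,  H_1 ≅ Z.

Order the vertices as 1 < 2 < 3 < 4 < 5. Listing each simplex with vertices in this order, K has dimension 1 with simplices:

  0-simplices (5): [1], [2], [3], [4], [5]
  1-simplices (5): [1,3], [1,5], [2,3], [2,4], [4,5]

Hence C_0 ≅ Z^5, C_1 ≅ Z^5.

Boundary ∂_1: C_1 → C_0 sends each edge [p,q] (with p < q) to q − p. For instance
  ∂[2,4] = [4] − [2].
As a 5×5 matrix over Z this has rank 4, with invariant factors (1,1,1,1).

Computing H_k = (kernel of ∂_k) / (image of ∂_{k+1}):

  H_0: rank C_0 − rank ∂_1 = 5 − 4 = 1, and the invariant factors of ∂_1 are all 1, so H_0 ≅ Z.
  H_1: rank ker ∂_1 − rank ∂_2 = (5 − 4) − 0 = 1, and there is no ∂_2, so H_1 ≅ Z.

As a check, the Euler characteristic is 5 − 5 = 0, which agrees with 1 − 1 = 0.
(K is a triangulation of the circle S^1.)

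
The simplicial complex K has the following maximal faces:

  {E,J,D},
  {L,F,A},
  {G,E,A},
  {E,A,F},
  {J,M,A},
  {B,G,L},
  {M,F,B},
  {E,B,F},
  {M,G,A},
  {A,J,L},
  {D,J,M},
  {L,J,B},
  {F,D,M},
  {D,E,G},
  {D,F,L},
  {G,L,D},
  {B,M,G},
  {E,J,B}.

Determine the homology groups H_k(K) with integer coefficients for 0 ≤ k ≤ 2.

We work with the vertex ordering A < B < D < E < F < G < J < L < M. The simplices of K, each written with vertices in increasing order, are:

  0-simplices (9): A, B, D, E, F, G, J, L, M
  1-simplices (27): AE, AF, AG, AJ, AL, AM, BE, BF, BG, BJ, BL, BM, DE, DF, DG, DJ, DL, DM, EF, EG, EJ, FL, FM, GL, GM, JL, JM
  2-simplices (18): AEF, AEG, AFL, AGM, AJL, AJM, BEF, BEJ, BFM, BGL, BGM, BJL, DEG, DEJ, DFL, DFM, DGL, DJM

Hence C_0 ≅ Z^9, C_1 ≅ Z^27, C_2 ≅ Z^18.

Boundary ∂_1: C_1 → C_0 maps an edge to its endpoints' difference, ∂[p,q] = q − p. For instance
  ∂AG = G − A.
As a 9×27 matrix over Z this has rank 8, with invariant factors (1,1,1,1,1,1,1,1).

The boundary map ∂_2: C_2 → C_1 sends each 2-simplex [p,q,r] to [q,r] − [p,r] + [p,q]. For instance
  ∂DEG = EG − DG + DE,
  ∂BEJ = EJ − BJ + BE.
The resulting 27×18 matrix has rank 17, and its Smith normal form has invariant factors (1,1,1,1,1,1,1,1,1,1,1,1,1,1,1,1,1).

Computing H_k = (kernel of ∂_k) / (image of ∂_{k+1}):

  H_0: rank C_0 − rank ∂_1 = 9 − 8 = 1, and the invariant factors of ∂_1 are all 1, so H_0 ≅ Z.
  H_1: rank ker ∂_1 − rank ∂_2 = (27 − 8) − 17 = 2, and the invariant factors of ∂_2 are all 1, so H_1 ≅ Z^2.
  H_2: rank ker ∂_2 − rank ∂_3 = (18 − 17) − 0 = 1, and there is no ∂_3, so H_2 ≅ Z.

H_0 ≅ Z,  H_1 ≅ Z^2,  H_2 ≅ Z.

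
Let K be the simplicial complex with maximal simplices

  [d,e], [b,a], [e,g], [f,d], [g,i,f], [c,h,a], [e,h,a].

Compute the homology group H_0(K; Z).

We work with the vertex ordering a < b < c < d < e < f < g < h < i. The simplices of K, each written with vertices in increasing order, are:

  0-simplices (9): a, b, c, d, e, f, g, h, i
  1-simplices (12): ab, ac, ae, ah, ch, de, df, eg, eh, fg, fi, gi
  2-simplices (3): ach, aeh, fgi

Hence C_0 ≅ Z^9, C_1 ≅ Z^12, C_2 ≅ Z^3.

The boundary map ∂_1: C_1 → C_0 sends each edge [p,q] (with p < q) to q − p.
As a 9×12 matrix over Z this has rank 8, with invariant factors (1,1,1,1,1,1,1,1).

Boundary ∂_2: C_2 → C_1 sends each 2-simplex [p,q,r] to [q,r] − [p,r] + [p,q]. For instance
  ∂fgi = gi − fi + fg,
  ∂ach = ch − ah + ac.
The 12×3 boundary matrix has rank 3 and Smith normal form diag(1,1,1).

From H_k ≅ ker(∂_k) / im(∂_{k+1}) we obtain:

  H_0: rank C_0 − rank ∂_1 = 9 − 8 = 1, and the invariant factors of ∂_1 are all 1, so H_0 ≅ Z.

H_0 ≅ Z.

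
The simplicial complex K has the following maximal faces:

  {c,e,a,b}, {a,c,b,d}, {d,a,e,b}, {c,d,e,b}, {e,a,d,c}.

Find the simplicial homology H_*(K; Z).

H_0 ≅ Z,  H_1 = 0,  H_2 = 0,  H_3 ≅ Z.

Take the total order a < b < c < d < e on the vertex set. Then K (dimension 3) consists of the simplices:

  0-simplices (5): a, b, c, d, e
  1-simplices (10): ab, ac, ad, ae, bc, bd, be, cd, ce, de
  2-simplices (10): abc, abd, abe, acd, ace, ade, bcd, bce, bde, cde
  3-simplices (5): abcd, abce, abde, acde, bcde

so the chain groups are C_0 ≅ Z^5, C_1 ≅ Z^10, C_2 ≅ Z^10, C_3 ≅ Z^5.

∂_1: C_1 → C_0 is given by ∂[p,q] = [q] − [p]. For instance
  ∂bd = d − b.
The resulting 5×10 matrix has rank 4, and its Smith normal form has invariant factors (1,1,1,1).

∂_2: C_2 → C_1 sends each 2-simplex [p,q,r] to [q,r] − [p,r] + [p,q]. For instance
  ∂abe = be − ae + ab,
  ∂acd = cd − ad + ac.
The 10×10 boundary matrix has rank 6 and Smith normal form diag(1,1,1,1,1,1).

∂_3: C_3 → C_2 sends each 3-simplex σ to the alternating sum Σ_i (−1)^i (σ with its i-th vertex removed). For instance
  ∂abcd = bcd − acd + abd − abc,
  ∂acde = cde − ade + ace − acd.
This gives a 10×5 integer matrix of rank 4; reducing to Smith normal form yields diagonal entries (1,1,1,1).

Computing H_k = (kernel of ∂_k) / (image of ∂_{k+1}):

  H_0: rank C_0 − rank ∂_1 = 5 − 4 = 1, and the invariant factors of ∂_1 are all 1, so H_0 ≅ Z.
  H_1: rank ker ∂_1 − rank ∂_2 = (10 − 4) − 6 = 0, and the invariant factors of ∂_2 are all 1, so H_1 ≅ 0.
  H_2: rank ker ∂_2 − rank ∂_3 = (10 − 6) − 4 = 0, and the invariant factors of ∂_3 are all 1, so H_2 ≅ 0.
  H_3: rank ker ∂_3 − rank ∂_4 = (5 − 4) − 0 = 1, and there is no ∂_4, so H_3 ≅ Z.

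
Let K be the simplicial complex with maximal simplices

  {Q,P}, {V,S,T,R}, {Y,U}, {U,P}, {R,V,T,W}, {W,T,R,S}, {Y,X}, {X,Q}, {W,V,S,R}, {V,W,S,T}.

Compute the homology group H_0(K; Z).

Order the vertices as P < Q < R < S < T < U < V < W < X < Y. Listing each simplex with vertices in this order, K has dimension 3 with simplices:

  0-simplices (10): P, Q, R, S, T, U, V, W, X, Y
  1-simplices (15): PQ, PU, QX, RS, RT, RV, RW, ST, SV, SW, TV, TW, UY, VW, XY
  2-simplices (10): RST, RSV, RSW, RTV, RTW, RVW, STV, STW, SVW, TVW
  3-simplices (5): RSTV, RSTW, RSVW, RTVW, STVW

so the chain groups are C_0 ≅ Z^10, C_1 ≅ Z^15, C_2 ≅ Z^10, C_3 ≅ Z^5.

Boundary ∂_1: C_1 → C_0 maps an edge to its endpoints' difference, ∂[p,q] = q − p. For instance
  ∂TV = V − T.
The 10×15 boundary matrix has rank 8 and Smith normal form diag(1,1,1,1,1,1,1,1).

The boundary map ∂_2: C_2 → C_1 maps a triangle to the signed sum of its edges. For instance
  ∂STW = TW − SW + ST,
  ∂RST = ST − RT + RS.
The 15×10 boundary matrix has rank 6 and Smith normal form diag(1,1,1,1,1,1).

∂_3: C_3 → C_2 sends each 3-simplex σ to the alternating sum Σ_i (−1)^i (σ with its i-th vertex removed). For instance
  ∂RSVW = SVW − RVW + RSW − RSV,
  ∂RSTV = STV − RTV + RSV − RST.
The 10×5 boundary matrix has rank 4 and Smith normal form diag(1,1,1,1).

From H_k ≅ ker(∂_k) / im(∂_{k+1}) we obtain:

  H_0: rank C_0 − rank ∂_1 = 10 − 8 = 2, and the invariant factors of ∂_1 are all 1, so H_0 ≅ Z^2.

H_0 = Z^2.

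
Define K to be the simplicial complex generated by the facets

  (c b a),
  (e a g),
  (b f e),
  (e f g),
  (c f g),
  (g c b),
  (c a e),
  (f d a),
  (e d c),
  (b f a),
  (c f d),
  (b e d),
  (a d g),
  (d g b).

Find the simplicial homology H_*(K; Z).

H_0 ≅ Z,  H_1 ≅ Z^2,  H_2 ≅ Z.

We work with the vertex ordering a < b < c < d < e < f < g. The simplices of K, each written with vertices in increasing order, are:

  0-simplices (7): a, b, c, d, e, f, g
  1-simplices (21): ab, ac, ad, ae, af, ag, bc, bd, be, bf, bg, cd, ce, cf, cg, de, df, dg, ef, eg, fg
  2-simplices (14): abc, abf, ace, adf, adg, aeg, bcg, bde, bdg, bef, cde, cdf, cfg, efg

so the chain groups are C_0 ≅ Z^7, C_1 ≅ Z^21, C_2 ≅ Z^14.

The boundary map ∂_1: C_1 → C_0 sends each edge [p,q] (with p < q) to q − p. For instance
  ∂be = e − b.
The 7×21 boundary matrix has rank 6 and Smith normal form diag(1,1,1,1,1,1).

∂_2: C_2 → C_1 acts by ∂[p,q,r] = [q,r] − [p,r] + [p,q]. For instance
  ∂bcg = cg − bg + bc,
  ∂abc = bc − ac + ab.
As a 21×14 matrix over Z this has rank 13, with invariant factors (1,1,1,1,1,1,1,1,1,1,1,1,1).

Computing H_k = (kernel of ∂_k) / (image of ∂_{k+1}):

  H_0: rank C_0 − rank ∂_1 = 7 − 6 = 1, and the invariant factors of ∂_1 are all 1, so H_0 ≅ Z.
  H_1: rank ker ∂_1 − rank ∂_2 = (21 − 6) − 13 = 2, and the invariant factors of ∂_2 are all 1, so H_1 ≅ Z^2.
  H_2: rank ker ∂_2 − rank ∂_3 = (14 − 13) − 0 = 1, and there is no ∂_3, so H_2 ≅ Z.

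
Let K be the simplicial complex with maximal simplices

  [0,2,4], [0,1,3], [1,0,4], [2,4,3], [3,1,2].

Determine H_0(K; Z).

We work with the vertex ordering 0 < 1 < 2 < 3 < 4. The simplices of K, each written with vertices in increasing order, are:

  0-simplices (5): [0], [1], [2], [3], [4]
  1-simplices (10): [0,1], [0,2], [0,3], [0,4], [1,2], [1,3], [1,4], [2,3], [2,4], [3,4]
  2-simplices (5): [0,1,3], [0,1,4], [0,2,4], [1,2,3], [2,3,4]

giving chain groups C_0 ≅ Z^5, C_1 ≅ Z^10, C_2 ≅ Z^5.

∂_1: C_1 → C_0 is given by ∂[p,q] = [q] − [p].
The resulting 5×10 matrix has rank 4, and its Smith normal form has invariant factors (1,1,1,1).

Boundary ∂_2: C_2 → C_1 acts by ∂[p,q,r] = [q,r] − [p,r] + [p,q]. For instance
  ∂[0,1,4] = [1,4] − [0,4] + [0,1],
  ∂[1,2,3] = [2,3] − [1,3] + [1,2].
The 10×5 boundary matrix has rank 5 and Smith normal form diag(1,1,1,1,1).

Reading off H_k = ker ∂_k / im ∂_{k+1}:

  H_0: rank C_0 − rank ∂_1 = 5 − 4 = 1, and the invariant factors of ∂_1 are all 1, so H_0 ≅ Z.

H_0 = Z.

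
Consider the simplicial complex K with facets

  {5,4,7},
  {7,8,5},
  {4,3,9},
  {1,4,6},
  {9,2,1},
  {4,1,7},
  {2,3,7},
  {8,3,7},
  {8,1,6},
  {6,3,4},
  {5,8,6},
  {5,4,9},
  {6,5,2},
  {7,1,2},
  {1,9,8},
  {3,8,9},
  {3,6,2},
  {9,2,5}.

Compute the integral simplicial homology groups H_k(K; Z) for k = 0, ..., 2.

H_0 ≅ Z,  H_1 ≅ Z^2,  H_2 ≅ Z.

We work with the vertex ordering 1 < 2 < 3 < 4 < 5 < 6 < 7 < 8 < 9. The simplices of K, each written with vertices in increasing order, are:

  0-simplices (9): [1], [2], [3], [4], [5], [6], [7], [8], [9]
  1-simplices (27): (27 of them)
  2-simplices (18): [1,2,7], [1,2,9], [1,4,6], [1,4,7], [1,6,8], [1,8,9], [2,3,6], [2,3,7], [2,5,6], [2,5,9], [3,4,6], [3,4,9], [3,7,8], [3,8,9], [4,5,7], [4,5,9], [5,6,8], [5,7,8]

giving chain groups C_0 ≅ Z^9, C_1 ≅ Z^27, C_2 ≅ Z^18.

∂_1: C_1 → C_0 maps an edge to its endpoints' difference, ∂[p,q] = q − p. For instance
  ∂[5,7] = [7] − [5].
The resulting 9×27 matrix has rank 8, and its Smith normal form has invariant factors (1,1,1,1,1,1,1,1).

The boundary map ∂_2: C_2 → C_1 acts by ∂[p,q,r] = [q,r] − [p,r] + [p,q]. For instance
  ∂[1,4,7] = [4,7] − [1,7] + [1,4],
  ∂[1,6,8] = [6,8] − [1,8] + [1,6].
This gives a 27×18 integer matrix of rank 17; reducing to Smith normal form yields diagonal entries (1,1,1,1,1,1,1,1,1,1,1,1,1,1,1,1,1).

Now H_k = ker ∂_k / im ∂_{k+1}, so:

  H_0: rank C_0 − rank ∂_1 = 9 − 8 = 1, and the invariant factors of ∂_1 are all 1, so H_0 = Z.
  H_1: rank ker ∂_1 − rank ∂_2 = (27 − 8) − 17 = 2, and the invariant factors of ∂_2 are all 1, so H_1 = Z^2.
  H_2: rank ker ∂_2 − rank ∂_3 = (18 − 17) − 0 = 1, and there is no ∂_3, so H_2 = Z.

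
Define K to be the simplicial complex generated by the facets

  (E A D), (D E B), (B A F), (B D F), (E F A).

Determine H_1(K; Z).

Fix the vertex order A < B < D < E < F and write every simplex with vertices in increasing order. Then dim K = 2 and the simplices of K are:

  0-simplices (5): A, B, D, E, F
  1-simplices (10): AB, AD, AE, AF, BD, BE, BF, DE, DF, EF
  2-simplices (5): ABF, ADE, AEF, BDE, BDF

giving chain groups C_0 ≅ Z^5, C_1 ≅ Z^10, C_2 ≅ Z^5.

The boundary map ∂_1: C_1 → C_0 maps an edge to its endpoints' difference, ∂[p,q] = q − p. For instance
  ∂BF = F − B.
The 5×10 boundary matrix has rank 4 and Smith normal form diag(1,1,1,1).

∂_2: C_2 → C_1 acts by ∂[p,q,r] = [q,r] − [p,r] + [p,q]. For instance
  ∂BDE = DE − BE + BD,
  ∂ABF = BF − AF + AB.
The resulting 10×5 matrix has rank 5, and its Smith normal form has invariant factors (1,1,1,1,1).

Now H_k = ker ∂_k / im ∂_{k+1}, so:

  H_1: rank ker ∂_1 − rank ∂_2 = (10 − 4) − 5 = 1, and the invariant factors of ∂_2 are all 1, so H_1 = Z.

H_1 ≅ Z.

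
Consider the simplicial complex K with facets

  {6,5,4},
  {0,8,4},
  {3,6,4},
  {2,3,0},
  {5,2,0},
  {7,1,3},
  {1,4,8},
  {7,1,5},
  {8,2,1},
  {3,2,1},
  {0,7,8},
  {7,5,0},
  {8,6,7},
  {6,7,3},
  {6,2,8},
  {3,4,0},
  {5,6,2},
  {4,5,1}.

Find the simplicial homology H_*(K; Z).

H_0 ≅ Z,  H_1 ≅ Z^2,  H_2 ≅ Z.

Order the vertices as 0 < 1 < 2 < 3 < 4 < 5 < 6 < 7 < 8. Listing each simplex with vertices in this order, K has dimension 2 with simplices:

  0-simplices (9): [0], [1], [2], [3], [4], [5], [6], [7], [8]
  1-simplices (27): (27 of them)
  2-simplices (18): [0,2,3], [0,2,5], [0,3,4], [0,4,8], [0,5,7], [0,7,8], [1,2,3], [1,2,8], [1,3,7], [1,4,5], [1,4,8], [1,5,7], [2,5,6], [2,6,8], [3,4,6], [3,6,7], [4,5,6], [6,7,8]

giving chain groups C_0 ≅ Z^9, C_1 ≅ Z^27, C_2 ≅ Z^18.

Boundary ∂_1: C_1 → C_0 sends each edge [p,q] (with p < q) to q − p. For instance
  ∂[0,8] = [8] − [0].
This gives a 9×27 integer matrix of rank 8; reducing to Smith normal form yields diagonal entries (1,1,1,1,1,1,1,1).

The boundary map ∂_2: C_2 → C_1 acts by ∂[p,q,r] = [q,r] − [p,r] + [p,q]. For instance
  ∂[2,5,6] = [5,6] − [2,6] + [2,5],
  ∂[0,4,8] = [4,8] − [0,8] + [0,4].
As a 27×18 matrix over Z this has rank 17, with invariant factors (1,1,1,1,1,1,1,1,1,1,1,1,1,1,1,1,1).

From H_k ≅ ker(∂_k) / im(∂_{k+1}) we obtain:

  H_0: rank C_0 − rank ∂_1 = 9 − 8 = 1, and the invariant factors of ∂_1 are all 1, so H_0 = Z.
  H_1: rank ker ∂_1 − rank ∂_2 = (27 − 8) − 17 = 2, and the invariant factors of ∂_2 are all 1, so H_1 = Z^2.
  H_2: rank ker ∂_2 − rank ∂_3 = (18 − 17) − 0 = 1, and there is no ∂_3, so H_2 = Z.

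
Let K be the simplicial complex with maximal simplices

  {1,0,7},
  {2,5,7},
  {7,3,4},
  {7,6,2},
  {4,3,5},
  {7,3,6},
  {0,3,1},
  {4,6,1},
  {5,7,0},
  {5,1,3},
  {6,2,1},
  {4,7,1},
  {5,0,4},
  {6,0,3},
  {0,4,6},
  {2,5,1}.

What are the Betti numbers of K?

Fix the vertex order 0 < 1 < 2 < 3 < 4 < 5 < 6 < 7 and write every simplex with vertices in increasing order. Then dim K = 2 and the simplices of K are:

  0-simplices (8): [0], [1], [2], [3], [4], [5], [6], [7]
  1-simplices (24): (24 of them)
  2-simplices (16): [0,1,3], [0,1,7], [0,3,6], [0,4,5], [0,4,6], [0,5,7], [1,2,5], [1,2,6], [1,3,5], [1,4,6], [1,4,7], [2,5,7], [2,6,7], [3,4,5], [3,4,7], [3,6,7]

giving chain groups C_0 ≅ Z^8, C_1 ≅ Z^24, C_2 ≅ Z^16.

∂_1: C_1 → C_0 sends each edge [p,q] (with p < q) to q − p. For instance
  ∂[3,6] = [6] − [3].
As a 8×24 matrix over Z this has rank 7, with invariant factors (1,1,1,1,1,1,1).

The boundary map ∂_2: C_2 → C_1 maps a triangle to the signed sum of its edges. For instance
  ∂[0,4,6] = [4,6] − [0,6] + [0,4],
  ∂[2,6,7] = [6,7] − [2,7] + [2,6].
This gives a 24×16 integer matrix of rank 15; reducing to Smith normal form yields diagonal entries (1,1,1,1,1,1,1,1,1,1,1,1,1,1,1).

From H_k ≅ ker(∂_k) / im(∂_{k+1}) we obtain:

  H_0: rank C_0 − rank ∂_1 = 8 − 7 = 1, and the invariant factors of ∂_1 are all 1, so H_0 ≅ Z.
  H_1: rank ker ∂_1 − rank ∂_2 = (24 − 7) − 15 = 2, and the invariant factors of ∂_2 are all 1, so H_1 ≅ Z^2.
  H_2: rank ker ∂_2 − rank ∂_3 = (16 − 15) − 0 = 1, and there is no ∂_3, so H_2 ≅ Z.

Hence the Betti numbers are b_0 = 1, b_1 = 2, b_2 = 1.

b_0 = 1, b_1 = 2, b_2 = 1.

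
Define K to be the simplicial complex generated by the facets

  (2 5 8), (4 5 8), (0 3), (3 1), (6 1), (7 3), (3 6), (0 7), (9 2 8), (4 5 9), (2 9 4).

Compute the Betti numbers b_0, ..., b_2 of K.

Order the vertices as 0 < 1 < 2 < 3 < 4 < 5 < 6 < 7 < 8 < 9. Listing each simplex with vertices in this order, K has dimension 2 with simplices:

  0-simplices (10): [0], [1], [2], [3], [4], [5], [6], [7], [8], [9]
  1-simplices (16): [0,3], [0,7], [1,3], [1,6], [2,4], [2,5], [2,8], [2,9], [3,6], [3,7], [4,5], [4,8], [4,9], [5,8], [5,9], [8,9]
  2-simplices (5): [2,4,9], [2,5,8], [2,8,9], [4,5,8], [4,5,9]

Hence C_0 ≅ Z^10, C_1 ≅ Z^16, C_2 ≅ Z^5.

∂_1: C_1 → C_0 is given by ∂[p,q] = [q] − [p]. For instance
  ∂[3,7] = [7] − [3].
This gives a 10×16 integer matrix of rank 8; reducing to Smith normal form yields diagonal entries (1,1,1,1,1,1,1,1).

The boundary map ∂_2: C_2 → C_1 sends each 2-simplex [p,q,r] to [q,r] − [p,r] + [p,q]. For instance
  ∂[2,5,8] = [5,8] − [2,8] + [2,5],
  ∂[2,4,9] = [4,9] − [2,9] + [2,4].
This gives a 16×5 integer matrix of rank 5; reducing to Smith normal form yields diagonal entries (1,1,1,1,1).

From H_k ≅ ker(∂_k) / im(∂_{k+1}) we obtain:

  H_0: rank C_0 − rank ∂_1 = 10 − 8 = 2, and the invariant factors of ∂_1 are all 1, so H_0 = Z^2.
  H_1: rank ker ∂_1 − rank ∂_2 = (16 − 8) − 5 = 3, and the invariant factors of ∂_2 are all 1, so H_1 = Z^3.
  H_2: rank ker ∂_2 − rank ∂_3 = (5 − 5) − 0 = 0, and there is no ∂_3, so H_2 = 0.

As a check, the Euler characteristic is 10 − 16 + 5 = -1, which agrees with 2 − 3 + 0 = -1.
(K is a triangulation of the disjoint union of the Möbius band and a wedge of 2 circles.)

Hence the Betti numbers are b_0 = 2, b_1 = 3, b_2 = 0.

b_0 = 2, b_1 = 3, b_2 = 0.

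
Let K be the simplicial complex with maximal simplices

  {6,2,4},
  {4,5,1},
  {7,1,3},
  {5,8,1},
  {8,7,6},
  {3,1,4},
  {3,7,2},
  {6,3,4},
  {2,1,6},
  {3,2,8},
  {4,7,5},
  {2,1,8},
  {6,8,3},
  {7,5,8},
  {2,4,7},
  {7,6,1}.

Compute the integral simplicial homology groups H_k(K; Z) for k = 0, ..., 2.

H_0 = Z,  H_1 = Z^2,  H_2 = Z.

We work with the vertex ordering 1 < 2 < 3 < 4 < 5 < 6 < 7 < 8. The simplices of K, each written with vertices in increasing order, are:

  0-simplices (8): [1], [2], [3], [4], [5], [6], [7], [8]
  1-simplices (24): (24 of them)
  2-simplices (16): [1,2,6], [1,2,8], [1,3,4], [1,3,7], [1,4,5], [1,5,8], [1,6,7], [2,3,7], [2,3,8], [2,4,6], [2,4,7], [3,4,6], [3,6,8], [4,5,7], [5,7,8], [6,7,8]

giving chain groups C_0 ≅ Z^8, C_1 ≅ Z^24, C_2 ≅ Z^16.

∂_1: C_1 → C_0 maps an edge to its endpoints' difference, ∂[p,q] = q − p.
This gives a 8×24 integer matrix of rank 7; reducing to Smith normal form yields diagonal entries (1,1,1,1,1,1,1).

The boundary map ∂_2: C_2 → C_1 maps a triangle to the signed sum of its edges. For instance
  ∂[1,4,5] = [4,5] − [1,5] + [1,4],
  ∂[3,4,6] = [4,6] − [3,6] + [3,4].
This gives a 24×16 integer matrix of rank 15; reducing to Smith normal form yields diagonal entries (1,1,1,1,1,1,1,1,1,1,1,1,1,1,1).

From H_k ≅ ker(∂_k) / im(∂_{k+1}) we obtain:

  H_0: rank C_0 − rank ∂_1 = 8 − 7 = 1, and the invariant factors of ∂_1 are all 1, so H_0 = Z.
  H_1: rank ker ∂_1 − rank ∂_2 = (24 − 7) − 15 = 2, and the invariant factors of ∂_2 are all 1, so H_1 = Z^2.
  H_2: rank ker ∂_2 − rank ∂_3 = (16 − 15) − 0 = 1, and there is no ∂_3, so H_2 = Z.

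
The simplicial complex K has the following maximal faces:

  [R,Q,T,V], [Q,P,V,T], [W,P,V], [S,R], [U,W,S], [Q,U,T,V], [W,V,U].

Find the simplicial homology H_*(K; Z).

We work with the vertex ordering P < Q < R < S < T < U < V < W. The simplices of K, each written with vertices in increasing order, are:

  0-simplices (8): P, Q, R, S, T, U, V, W
  1-simplices (18): PQ, PT, PV, PW, QR, QT, QU, QV, RS, RT, RV, SU, SW, TU, TV, UV, UW, VW
  2-simplices (13): PQT, PQV, PTV, PVW, QRT, QRV, QTU, QTV, QUV, RTV, SUW, TUV, UVW
  3-simplices (3): PQTV, QRTV, QTUV

Hence C_0 ≅ Z^8, C_1 ≅ Z^18, C_2 ≅ Z^13, C_3 ≅ Z^3.

The boundary map ∂_1: C_1 → C_0 maps an edge to its endpoints' difference, ∂[p,q] = q − p.
As a 8×18 matrix over Z this has rank 7, with invariant factors (1,1,1,1,1,1,1).

∂_2: C_2 → C_1 maps a triangle to the signed sum of its edges. For instance
  ∂PQV = QV − PV + PQ,
  ∂SUW = UW − SW + SU.
This gives a 18×13 integer matrix of rank 10; reducing to Smith normal form yields diagonal entries (1,1,1,1,1,1,1,1,1,1).

∂_3: C_3 → C_2 sends each 3-simplex σ to the alternating sum Σ_i (−1)^i (σ with its i-th vertex removed). For instance
  ∂PQTV = QTV − PTV + PQV − PQT,
  ∂QRTV = RTV − QTV + QRV − QRT.
The resulting 13×3 matrix has rank 3, and its Smith normal form has invariant factors (1,1,1).

Computing H_k = (kernel of ∂_k) / (image of ∂_{k+1}):

  H_0: rank C_0 − rank ∂_1 = 8 − 7 = 1, and the invariant factors of ∂_1 are all 1, so H_0 = Z.
  H_1: rank ker ∂_1 − rank ∂_2 = (18 − 7) − 10 = 1, and the invariant factors of ∂_2 are all 1, so H_1 = Z.
  H_2: rank ker ∂_2 − rank ∂_3 = (13 − 10) − 3 = 0, and the invariant factors of ∂_3 are all 1, so H_2 = 0.
  H_3: rank ker ∂_3 − rank ∂_4 = (3 − 3) − 0 = 0, and there is no ∂_4, so H_3 = 0.

H_0 = Z,  H_1 = Z,  H_2 = 0,  H_3 = 0.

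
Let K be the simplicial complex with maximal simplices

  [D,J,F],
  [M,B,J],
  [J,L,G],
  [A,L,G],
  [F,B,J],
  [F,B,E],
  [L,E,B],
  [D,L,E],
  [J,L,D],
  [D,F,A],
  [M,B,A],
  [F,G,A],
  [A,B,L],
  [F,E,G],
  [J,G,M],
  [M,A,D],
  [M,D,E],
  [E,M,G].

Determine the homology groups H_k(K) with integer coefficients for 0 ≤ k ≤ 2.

Take the total order A < B < D < E < F < G < J < L < M on the vertex set. Then K (dimension 2) consists of the simplices:

  0-simplices (9): A, B, D, E, F, G, J, L, M
  1-simplices (27): AB, AD, AF, AG, AL, AM, BE, BF, BJ, BL, BM, DE, DF, DJ, DL, DM, EF, EG, EL, EM, FG, FJ, GJ, GL, GM, JL, JM
  2-simplices (18): ABL, ABM, ADF, ADM, AFG, AGL, BEF, BEL, BFJ, BJM, DEL, DEM, DFJ, DJL, EFG, EGM, GJL, GJM

so the chain groups are C_0 ≅ Z^9, C_1 ≅ Z^27, C_2 ≅ Z^18.

The boundary map ∂_1: C_1 → C_0 sends each edge [p,q] (with p < q) to q − p. For instance
  ∂DL = L − D.
As a 9×27 matrix over Z this has rank 8, with invariant factors (1,1,1,1,1,1,1,1).

Boundary ∂_2: C_2 → C_1 acts by ∂[p,q,r] = [q,r] − [p,r] + [p,q]. For instance
  ∂AFG = FG − AG + AF,
  ∂DEL = EL − DL + DE.
As a 27×18 matrix over Z this has rank 17, with invariant factors (1,1,1,1,1,1,1,1,1,1,1,1,1,1,1,1,1).

Reading off H_k = ker ∂_k / im ∂_{k+1}:

  H_0: rank C_0 − rank ∂_1 = 9 − 8 = 1, and the invariant factors of ∂_1 are all 1, so H_0 = Z.
  H_1: rank ker ∂_1 − rank ∂_2 = (27 − 8) − 17 = 2, and the invariant factors of ∂_2 are all 1, so H_1 = Z^2.
  H_2: rank ker ∂_2 − rank ∂_3 = (18 − 17) − 0 = 1, and there is no ∂_3, so H_2 = Z.

(K is a triangulation of the torus T^2.)

H_0 ≅ Z,  H_1 ≅ Z^2,  H_2 ≅ Z.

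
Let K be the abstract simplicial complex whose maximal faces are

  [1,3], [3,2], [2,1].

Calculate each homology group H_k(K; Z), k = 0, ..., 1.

H_0 = Z,  H_1 = Z.

Take the total order 1 < 2 < 3 on the vertex set. Then K (dimension 1) consists of the simplices:

  0-simplices (3): [1], [2], [3]
  1-simplices (3): [1,2], [1,3], [2,3]

Hence C_0 ≅ Z^3, C_1 ≅ Z^3.

The boundary map ∂_1: C_1 → C_0 sends each edge [p,q] (with p < q) to q − p.
As a 3×3 matrix over Z this has rank 2, with invariant factors (1,1).

Reading off H_k = ker ∂_k / im ∂_{k+1}:

  H_0: rank C_0 − rank ∂_1 = 3 − 2 = 1, and the invariant factors of ∂_1 are all 1, so H_0 = Z.
  H_1: rank ker ∂_1 − rank ∂_2 = (3 − 2) − 0 = 1, and there is no ∂_2, so H_1 = Z.

As a check, the Euler characteristic is 3 − 3 = 0, which agrees with 1 − 1 = 0.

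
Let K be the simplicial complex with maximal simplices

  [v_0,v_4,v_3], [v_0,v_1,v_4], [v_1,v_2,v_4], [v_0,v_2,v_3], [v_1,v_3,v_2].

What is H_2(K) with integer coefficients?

H_2 = 0.

We work with the vertex ordering v_0 < v_1 < v_2 < v_3 < v_4. The simplices of K, each written with vertices in increasing order, are:

  0-simplices (5): [v_0], [v_1], [v_2], [v_3], [v_4]
  1-simplices (10): [v_0,v_1], [v_0,v_2], [v_0,v_3], [v_0,v_4], [v_1,v_2], [v_1,v_3], [v_1,v_4], [v_2,v_3], [v_2,v_4], [v_3,v_4]
  2-simplices (5): [v_0,v_1,v_4], [v_0,v_2,v_3], [v_0,v_3,v_4], [v_1,v_2,v_3], [v_1,v_2,v_4]

giving chain groups C_0 ≅ Z^5, C_1 ≅ Z^10, C_2 ≅ Z^5.

The boundary map ∂_1: C_1 → C_0 is given by ∂[p,q] = [q] − [p]. For instance
  ∂[v_0,v_2] = [v_2] − [v_0].
As a 5×10 matrix over Z this has rank 4, with invariant factors (1,1,1,1).

The boundary map ∂_2: C_2 → C_1 sends each 2-simplex [p,q,r] to [q,r] − [p,r] + [p,q]. For instance
  ∂[v_0,v_2,v_3] = [v_2,v_3] − [v_0,v_3] + [v_0,v_2],
  ∂[v_1,v_2,v_3] = [v_2,v_3] − [v_1,v_3] + [v_1,v_2].
The 10×5 boundary matrix has rank 5 and Smith normal form diag(1,1,1,1,1).

Reading off H_k = ker ∂_k / im ∂_{k+1}:

  H_2: rank ker ∂_2 − rank ∂_3 = (5 − 5) − 0 = 0, and there is no ∂_3, so H_2 ≅ 0.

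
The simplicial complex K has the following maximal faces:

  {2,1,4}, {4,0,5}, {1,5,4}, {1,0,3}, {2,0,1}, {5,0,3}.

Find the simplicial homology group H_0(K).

K has 6 vertices, 12 edges, 6 triangles.
rank ∂_0 = 0, rank ∂_1 = 5 ⇒ b_0 = 6 − 0 − 5 = 1; all invariant factors of ∂_1 are 1 so no torsion. So H_0 = Z.

H_0 = Z.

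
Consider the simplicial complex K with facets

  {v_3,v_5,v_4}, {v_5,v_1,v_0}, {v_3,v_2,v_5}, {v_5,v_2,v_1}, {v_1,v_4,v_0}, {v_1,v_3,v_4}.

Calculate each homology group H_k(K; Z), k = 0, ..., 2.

H_0 ≅ Z,  H_1 ≅ Z,  H_2 = 0.

Take the total order v_0 < v_1 < v_2 < v_3 < v_4 < v_5 on the vertex set. Then K (dimension 2) consists of the simplices:

  0-simplices (6): [v_0], [v_1], [v_2], [v_3], [v_4], [v_5]
  1-simplices (12): [v_0,v_1], [v_0,v_4], [v_0,v_5], [v_1,v_2], [v_1,v_3], [v_1,v_4], [v_1,v_5], [v_2,v_3], [v_2,v_5], [v_3,v_4], [v_3,v_5], [v_4,v_5]
  2-simplices (6): [v_0,v_1,v_4], [v_0,v_1,v_5], [v_1,v_2,v_5], [v_1,v_3,v_4], [v_2,v_3,v_5], [v_3,v_4,v_5]

Hence C_0 ≅ Z^6, C_1 ≅ Z^12, C_2 ≅ Z^6.

Boundary ∂_1: C_1 → C_0 sends each edge [p,q] (with p < q) to q − p. For instance
  ∂[v_1,v_3] = [v_3] − [v_1].
As a 6×12 matrix over Z this has rank 5, with invariant factors (1,1,1,1,1).

The boundary map ∂_2: C_2 → C_1 sends each 2-simplex [p,q,r] to [q,r] − [p,r] + [p,q]. For instance
  ∂[v_1,v_2,v_5] = [v_2,v_5] − [v_1,v_5] + [v_1,v_2],
  ∂[v_2,v_3,v_5] = [v_3,v_5] − [v_2,v_5] + [v_2,v_3].
The resulting 12×6 matrix has rank 6, and its Smith normal form has invariant factors (1,1,1,1,1,1).

From H_k ≅ ker(∂_k) / im(∂_{k+1}) we obtain:

  H_0: rank C_0 − rank ∂_1 = 6 − 5 = 1, and the invariant factors of ∂_1 are all 1, so H_0 = Z.
  H_1: rank ker ∂_1 − rank ∂_2 = (12 − 5) − 6 = 1, and the invariant factors of ∂_2 are all 1, so H_1 = Z.
  H_2: rank ker ∂_2 − rank ∂_3 = (6 − 6) − 0 = 0, and there is no ∂_3, so H_2 = 0.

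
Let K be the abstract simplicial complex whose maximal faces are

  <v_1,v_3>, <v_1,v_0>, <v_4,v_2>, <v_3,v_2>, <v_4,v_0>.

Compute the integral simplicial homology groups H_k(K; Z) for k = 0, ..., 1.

Order the vertices as v_0 < v_1 < v_2 < v_3 < v_4. Listing each simplex with vertices in this order, K has dimension 1 with simplices:

  0-simplices (5): [v_0], [v_1], [v_2], [v_3], [v_4]
  1-simplices (5): [v_0,v_1], [v_0,v_4], [v_1,v_3], [v_2,v_3], [v_2,v_4]

so the chain groups are C_0 ≅ Z^5, C_1 ≅ Z^5.

∂_1: C_1 → C_0 sends each edge [p,q] (with p < q) to q − p. For instance
  ∂[v_1,v_3] = [v_3] − [v_1].
This gives a 5×5 integer matrix of rank 4; reducing to Smith normal form yields diagonal entries (1,1,1,1).

Now H_k = ker ∂_k / im ∂_{k+1}, so:

  H_0: rank C_0 − rank ∂_1 = 5 − 4 = 1, and the invariant factors of ∂_1 are all 1, so H_0 ≅ Z.
  H_1: rank ker ∂_1 − rank ∂_2 = (5 − 4) − 0 = 1, and there is no ∂_2, so H_1 ≅ Z.

(K is a triangulation of the circle S^1.)

H_0 = Z,  H_1 = Z.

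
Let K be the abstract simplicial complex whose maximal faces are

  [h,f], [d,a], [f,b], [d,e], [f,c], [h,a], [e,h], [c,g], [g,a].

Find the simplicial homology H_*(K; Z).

H_0 ≅ Z,  H_1 ≅ Z^2.

Order the vertices as a < b < c < d < e < f < g < h. Listing each simplex with vertices in this order, K has dimension 1 with simplices:

  0-simplices (8): a, b, c, d, e, f, g, h
  1-simplices (9): ad, ag, ah, bf, cf, cg, de, eh, fh

giving chain groups C_0 ≅ Z^8, C_1 ≅ Z^9.

The boundary map ∂_1: C_1 → C_0 is given by ∂[p,q] = [q] − [p].
This gives a 8×9 integer matrix of rank 7; reducing to Smith normal form yields diagonal entries (1,1,1,1,1,1,1).

Computing H_k = (kernel of ∂_k) / (image of ∂_{k+1}):

  H_0: rank C_0 − rank ∂_1 = 8 − 7 = 1, and the invariant factors of ∂_1 are all 1, so H_0 = Z.
  H_1: rank ker ∂_1 − rank ∂_2 = (9 − 7) − 0 = 2, and there is no ∂_2, so H_1 = Z^2.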